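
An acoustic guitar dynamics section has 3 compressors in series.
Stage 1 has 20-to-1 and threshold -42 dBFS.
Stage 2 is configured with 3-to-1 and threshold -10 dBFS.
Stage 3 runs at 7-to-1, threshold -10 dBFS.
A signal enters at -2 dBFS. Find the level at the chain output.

Stage 1: overshoot 40 dB → 40/20 = 2 dB → -40 dBFS.
Stage 2: -40 dBFS ≤ -10 dBFS, so stage 2 doesn't engage; output -40 dBFS.
Stage 3: below threshold (-40 ≤ -10); passes unchanged; output -40 dBFS.

-40 dBFS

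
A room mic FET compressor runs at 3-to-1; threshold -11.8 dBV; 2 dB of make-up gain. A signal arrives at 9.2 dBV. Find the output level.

Overshoot: 9.2 − (-11.8) = 21 dB.
At 3:1 the overshoot is divided by 3, leaving 7 dB above threshold.
Output = -11.8 + 7 = -4.8 dBV; make-up adds 2 dB, giving -2.8 dBV.

-2.8 dBV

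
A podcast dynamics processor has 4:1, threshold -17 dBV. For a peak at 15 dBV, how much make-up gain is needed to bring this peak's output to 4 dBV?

13 dB

The peak compresses to -17 + 32/4 = -9 dBV.
To reach 4 dBV requires 4 − (-9) = 13 dB of make-up.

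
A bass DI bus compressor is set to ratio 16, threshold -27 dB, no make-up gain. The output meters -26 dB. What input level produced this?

-11 dB

Post-compression overshoot = -26 − (-27) = 1 dB.
Before 16:1 compression the overshoot was 1 × 16 = 16 dB, so input = -27 + 16 = -11 dB.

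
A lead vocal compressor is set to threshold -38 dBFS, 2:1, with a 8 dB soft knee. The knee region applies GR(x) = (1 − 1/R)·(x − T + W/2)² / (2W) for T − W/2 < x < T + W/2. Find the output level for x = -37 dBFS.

x − T + W/2 = -37 − (-38) + 4 = 5.
GR = (1 − 1/2) × 5² / 16 = 0.5 × 25 / 16 = 0.78125 dB.
Output = -37 − 0.78125 = -37.78125 dBFS.

-37.78125 dBFS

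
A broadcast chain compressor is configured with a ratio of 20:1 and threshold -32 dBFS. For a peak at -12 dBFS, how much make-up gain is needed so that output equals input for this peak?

The peak compresses to -32 + 20/20 = -31 dBFS.
To reach -12 dBFS requires -12 − (-31) = 19 dB of make-up.

19 dB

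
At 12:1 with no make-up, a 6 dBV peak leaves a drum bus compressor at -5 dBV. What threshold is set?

Gain reduction = 6 − (-5) = 11 dB; output overshoot = GR / (R − 1) = 11 / 11 = 1 dB.
Threshold = output − output overshoot = -5 − 1 = -6 dBV.

-6 dBV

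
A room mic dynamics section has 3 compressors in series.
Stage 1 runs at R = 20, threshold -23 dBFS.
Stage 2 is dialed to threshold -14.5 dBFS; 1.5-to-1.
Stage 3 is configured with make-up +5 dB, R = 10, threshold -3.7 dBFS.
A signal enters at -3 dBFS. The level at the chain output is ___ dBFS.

-17 dBFS

Stage 1: overshoot 20 dB → 20/20 = 1 dB → -22 dBFS.
Stage 2: -22 dBFS ≤ -14.5 dBFS, so stage 2 doesn't engage; output -22 dBFS.
Stage 3: -22 dBFS ≤ -3.7 dBFS, so stage 3 doesn't engage; make-up brings it to -17 dBFS.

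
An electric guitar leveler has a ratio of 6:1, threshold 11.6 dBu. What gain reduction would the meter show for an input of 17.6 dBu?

5 dB

The signal is 6 dB above threshold.
A 6:1 ratio leaves 1 dB of that excess.
Gain reduction = 6 − 1 = 5 dB.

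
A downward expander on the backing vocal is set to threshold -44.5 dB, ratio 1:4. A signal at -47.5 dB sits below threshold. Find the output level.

Below threshold, a 1:4 expander applies gain = (4−1)×(T − x) of attenuation.
(4−1) × 3 = 9 dB, so output = -47.5 − 9 = -56.5 dB.

-56.5 dB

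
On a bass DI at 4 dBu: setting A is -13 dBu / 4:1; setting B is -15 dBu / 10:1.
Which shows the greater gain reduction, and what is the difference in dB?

B, by 4.35 dB

A: GR = 17 − 17/4 = 12.75 dB.
B: GR = 19 − 19/10 = 17.1 dB.
B applies 4.35 dB more gain reduction.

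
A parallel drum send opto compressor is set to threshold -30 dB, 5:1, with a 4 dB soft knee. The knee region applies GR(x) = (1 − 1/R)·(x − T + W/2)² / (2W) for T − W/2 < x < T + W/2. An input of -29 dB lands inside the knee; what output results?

x − T + W/2 = -29 − (-30) + 2 = 3.
GR = (1 − 1/5) × 3² / 8 = 0.8 × 9 / 8 = 0.9 dB.
Output = -29 − 0.9 = -29.9 dB.

-29.9 dB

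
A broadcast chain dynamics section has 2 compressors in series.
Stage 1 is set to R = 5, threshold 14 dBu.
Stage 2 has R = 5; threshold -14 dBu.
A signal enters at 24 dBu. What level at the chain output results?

Stage 1: overshoot 10 dB → 10/5 = 2 dB → 16 dBu.
Stage 2: 16 dBu is 30 dB over -14 dBu; at 5:1 that becomes 6 dB over, giving -8 dBu.

-8 dBu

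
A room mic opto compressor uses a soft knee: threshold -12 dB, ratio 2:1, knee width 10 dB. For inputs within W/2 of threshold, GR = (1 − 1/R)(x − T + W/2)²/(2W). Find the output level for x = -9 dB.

x − T + W/2 = -9 − (-12) + 5 = 8.
GR = (1 − 1/2) × 8² / 20 = 0.5 × 64 / 20 = 1.6 dB.
Output = -9 − 1.6 = -10.6 dB.

-10.6 dB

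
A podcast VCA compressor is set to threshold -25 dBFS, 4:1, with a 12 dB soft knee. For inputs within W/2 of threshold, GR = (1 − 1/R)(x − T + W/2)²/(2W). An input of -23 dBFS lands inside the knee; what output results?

-25 dBFS

x − T + W/2 = -23 − (-25) + 6 = 8.
GR = (1 − 1/4) × 8² / 24 = 0.75 × 64 / 24 = 2 dB.
Output = -23 − 2 = -25 dBFS.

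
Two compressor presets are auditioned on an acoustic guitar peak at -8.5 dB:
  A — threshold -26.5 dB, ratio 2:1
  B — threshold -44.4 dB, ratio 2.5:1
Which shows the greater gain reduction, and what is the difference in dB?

A: GR = 18 − 18/2 = 9 dB.
B: GR = 35.9 − 35.9/2.5 = 21.54 dB.
B reduces 12.54 dB more.

B, by 12.54 dB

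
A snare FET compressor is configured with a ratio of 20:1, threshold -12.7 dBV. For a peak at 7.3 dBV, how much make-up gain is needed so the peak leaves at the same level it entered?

19 dB

Without make-up, output = threshold + overshoot/20 = -12.7 + 1 = -11.7 dBV.
Gap to target: 19 dB.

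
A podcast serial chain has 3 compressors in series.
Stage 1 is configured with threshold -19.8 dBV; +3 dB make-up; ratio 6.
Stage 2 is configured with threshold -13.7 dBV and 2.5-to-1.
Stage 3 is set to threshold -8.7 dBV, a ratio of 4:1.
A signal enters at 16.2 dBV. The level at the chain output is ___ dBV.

-12.54 dBV

Stage 1: 36 dB above -19.8 dBV, reduced 6:1 to 6 dB above → -13.8 dBV; +3 dB make-up → -10.8 dBV.
Stage 2: -10.8 dBV is 2.9 dB over -13.7 dBV; at 2.5:1 that becomes 1.16 dB over, giving -12.54 dBV.
Stage 3: below threshold (-12.54 ≤ -8.7); passes unchanged; output -12.54 dBV.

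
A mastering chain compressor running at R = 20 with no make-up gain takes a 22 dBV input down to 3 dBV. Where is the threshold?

2 dBV

Let T be the threshold. Output overshoot = (input overshoot)/R, so 3 − T = (22 − T)/20.
20·(3 − T) = 22 − T → 19·T = 60 − 22 = 38.
T = 38/19 = 2 dBV.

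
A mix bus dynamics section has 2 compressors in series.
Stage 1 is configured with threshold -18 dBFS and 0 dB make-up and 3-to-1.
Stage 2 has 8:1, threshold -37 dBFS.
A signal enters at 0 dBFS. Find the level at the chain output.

Stage 1: 0 dBFS is 18 dB over -18 dBFS; at 3:1 that becomes 6 dB over, giving -12 dBFS.
Stage 2: overshoot 25 dB → 25/8 = 3.125 dB → -33.875 dBFS.

-33.875 dBFS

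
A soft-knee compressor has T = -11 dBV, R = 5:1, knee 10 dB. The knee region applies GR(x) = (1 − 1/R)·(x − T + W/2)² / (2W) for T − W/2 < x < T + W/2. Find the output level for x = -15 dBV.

-15.04 dBV

x − T + W/2 = -15 − (-11) + 5 = 1.
GR = (1 − 1/5) × 1² / 20 = 0.8 × 1 / 20 = 0.04 dB.
Output = -15 − 0.04 = -15.04 dBV.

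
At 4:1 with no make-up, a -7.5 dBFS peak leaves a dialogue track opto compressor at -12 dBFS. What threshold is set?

Let T be the threshold. Output overshoot = (input overshoot)/R, so -12 − T = (-7.5 − T)/4.
4·(-12 − T) = -7.5 − T → 3·T = -48 − (-7.5) = -40.5.
T = -40.5/3 = -13.5 dBFS.

-13.5 dBFS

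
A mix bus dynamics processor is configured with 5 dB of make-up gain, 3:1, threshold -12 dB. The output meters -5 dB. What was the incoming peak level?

-6 dB

Remove make-up: -5 − 5 = -10 dB.
The compressed level sits -10 − (-12) = 2 dB over threshold.
Before 3:1 compression the overshoot was 2 × 3 = 6 dB, so input = -12 + 6 = -6 dB.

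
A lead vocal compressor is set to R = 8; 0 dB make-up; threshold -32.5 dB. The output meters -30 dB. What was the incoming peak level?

The compressed level sits -30 − (-32.5) = 2.5 dB over threshold.
Input overshoot = R × output overshoot = 20 dB → input = -32.5 + 20 = -12.5 dB.

-12.5 dB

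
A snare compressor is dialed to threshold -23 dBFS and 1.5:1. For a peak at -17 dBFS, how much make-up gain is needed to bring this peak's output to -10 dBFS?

The peak compresses to -23 + 6/1.5 = -19 dBFS.
To reach -10 dBFS requires -10 − (-19) = 9 dB of make-up.

9 dB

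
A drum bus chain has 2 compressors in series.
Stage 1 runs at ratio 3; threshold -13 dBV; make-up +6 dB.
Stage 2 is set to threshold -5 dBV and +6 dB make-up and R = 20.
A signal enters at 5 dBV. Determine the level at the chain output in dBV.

Stage 1: overshoot 18 dB → 18/3 = 6 dB → -7 dBV; +6 dB make-up → -1 dBV.
Stage 2: -1 dBV is 4 dB over -5 dBV; at 20:1 that becomes 0.2 dB over, giving -4.8 dBV; +6 dB make-up → 1.2 dBV.

1.2 dBV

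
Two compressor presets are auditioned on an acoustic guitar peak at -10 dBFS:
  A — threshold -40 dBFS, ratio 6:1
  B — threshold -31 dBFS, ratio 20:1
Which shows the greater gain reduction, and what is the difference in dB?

A, by 5.05 dB

A: overshoot 30 dB → output overshoot 5 dB → GR 25 dB.
B: overshoot 21 dB → output overshoot 1.05 dB → GR 19.95 dB.
Difference: 5.05 dB in favour of A.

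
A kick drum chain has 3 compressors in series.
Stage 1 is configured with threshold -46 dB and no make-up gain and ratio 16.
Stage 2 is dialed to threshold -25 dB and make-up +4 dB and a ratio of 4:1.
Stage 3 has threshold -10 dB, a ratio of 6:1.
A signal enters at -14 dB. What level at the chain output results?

Stage 1: overshoot 32 dB → 32/16 = 2 dB → -44 dB.
Stage 2: -44 dB is at or below the -25 dB threshold — no compression; make-up brings it to -40 dB.
Stage 3: -40 dB ≤ -10 dB, so stage 3 doesn't engage; output -40 dB.

-40 dB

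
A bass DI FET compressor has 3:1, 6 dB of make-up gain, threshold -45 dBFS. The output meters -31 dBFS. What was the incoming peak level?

Stripping the +6 dB make-up gives -37 dBFS at the gain stage.
That's 8 dB above the -45 dBFS threshold.
Before 3:1 compression the overshoot was 8 × 3 = 24 dB, so input = -45 + 24 = -21 dBFS.

-21 dBFS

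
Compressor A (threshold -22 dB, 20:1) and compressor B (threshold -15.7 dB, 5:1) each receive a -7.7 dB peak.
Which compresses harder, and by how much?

A, by 7.185 dB

A: GR = 14.3 − 14.3/20 = 13.585 dB.
B: GR = 8 − 8/5 = 6.4 dB.
A reduces 7.185 dB more.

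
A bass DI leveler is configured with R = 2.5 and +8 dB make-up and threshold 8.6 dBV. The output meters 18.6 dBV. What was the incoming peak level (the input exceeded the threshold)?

Before make-up, the level was 18.6 − 8 = 10.6 dBV.
That's 2 dB above the 8.6 dBV threshold.
Undo the ratio: input overshoot = 2 × 2.5 = 5 dB, giving input = 13.6 dBV.

13.6 dBV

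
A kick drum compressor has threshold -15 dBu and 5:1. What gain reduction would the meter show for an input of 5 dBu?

16 dB

Overshoot = 5 − (-15) = 20 dB.
After 5:1 compression the overshoot becomes 20/5 = 4 dB.
Gain reduction = 20 − 4 = 16 dB.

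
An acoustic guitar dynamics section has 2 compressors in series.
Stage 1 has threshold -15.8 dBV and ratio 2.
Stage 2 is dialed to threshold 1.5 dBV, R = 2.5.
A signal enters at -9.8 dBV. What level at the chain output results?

-12.8 dBV

Stage 1: -9.8 dBV is 6 dB over -15.8 dBV; at 2:1 that becomes 3 dB over, giving -12.8 dBV.
Stage 2: -12.8 dBV is at or below the 1.5 dBV threshold — no compression; output -12.8 dBV.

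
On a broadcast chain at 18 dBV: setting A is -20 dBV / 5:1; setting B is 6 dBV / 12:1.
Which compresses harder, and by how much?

A: GR = 38 − 38/5 = 30.4 dB.
B: GR = 12 − 12/12 = 11 dB.
Difference: 19.4 dB in favour of A.

A, by 19.4 dB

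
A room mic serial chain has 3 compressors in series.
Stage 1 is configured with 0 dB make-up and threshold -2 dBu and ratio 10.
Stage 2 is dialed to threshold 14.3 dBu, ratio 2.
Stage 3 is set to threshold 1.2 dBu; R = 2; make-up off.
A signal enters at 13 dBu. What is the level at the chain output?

Stage 1: overshoot 15 dB → 15/10 = 1.5 dB → -0.5 dBu.
Stage 2: -0.5 dBu is at or below the 14.3 dBu threshold — no compression; output -0.5 dBu.
Stage 3: -0.5 dBu is at or below the 1.2 dBu threshold — no compression; output -0.5 dBu.

-0.5 dBu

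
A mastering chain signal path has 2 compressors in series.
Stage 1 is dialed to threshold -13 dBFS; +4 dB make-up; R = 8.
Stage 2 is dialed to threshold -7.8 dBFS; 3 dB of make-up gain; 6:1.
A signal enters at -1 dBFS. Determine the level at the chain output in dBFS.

-4.75 dBFS

Stage 1: 12 dB above -13 dBFS, reduced 8:1 to 1.5 dB above → -11.5 dBFS; +4 dB make-up → -7.5 dBFS.
Stage 2: 0.3 dB above -7.8 dBFS, reduced 6:1 to 0.05 dB above → -7.75 dBFS; +3 dB make-up → -4.75 dBFS.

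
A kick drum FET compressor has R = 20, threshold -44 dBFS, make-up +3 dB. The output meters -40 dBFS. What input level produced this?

Before make-up, the level was -40 − 3 = -43 dBFS.
That's 1 dB above the -44 dBFS threshold.
Undo the ratio: input overshoot = 1 × 20 = 20 dB, giving input = -24 dBFS.

-24 dBFS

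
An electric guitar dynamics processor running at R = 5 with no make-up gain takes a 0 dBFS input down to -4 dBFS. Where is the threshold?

Gain reduction = 0 − (-4) = 4 dB; output overshoot = GR / (R − 1) = 4 / 4 = 1 dB.
Threshold = output − output overshoot = -4 − 1 = -5 dBFS.

-5 dBFS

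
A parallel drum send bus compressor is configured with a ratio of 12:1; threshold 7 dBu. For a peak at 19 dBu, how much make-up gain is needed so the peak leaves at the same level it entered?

11 dB

Overshoot 12 dB → 12/12 = 1 dB after compression, so the compressed level is 7 + 1 = 8 dBu.
Make-up = target − compressed = 19 − 8 = 11 dB.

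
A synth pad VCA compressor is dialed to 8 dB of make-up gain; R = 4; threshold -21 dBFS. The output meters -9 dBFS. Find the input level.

Before make-up, the level was -9 − 8 = -17 dBFS.
The compressed level sits -17 − (-21) = 4 dB over threshold.
Undo the ratio: input overshoot = 4 × 4 = 16 dB, giving input = -5 dBFS.

-5 dBFS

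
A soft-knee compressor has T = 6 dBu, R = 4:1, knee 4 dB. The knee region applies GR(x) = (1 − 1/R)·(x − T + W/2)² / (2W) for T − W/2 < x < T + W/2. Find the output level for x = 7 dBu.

6.15625 dBu

x − T + W/2 = 7 − 6 + 2 = 3.
GR = (1 − 1/4) × 3² / 8 = 0.75 × 9 / 8 = 0.84375 dB.
Output = 7 − 0.84375 = 6.15625 dBu.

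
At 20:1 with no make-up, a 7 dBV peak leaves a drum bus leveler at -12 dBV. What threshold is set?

-13 dBV

Gain reduction = 7 − (-12) = 19 dB; output overshoot = GR / (R − 1) = 19 / 19 = 1 dB.
Threshold = output − output overshoot = -12 − 1 = -13 dBV.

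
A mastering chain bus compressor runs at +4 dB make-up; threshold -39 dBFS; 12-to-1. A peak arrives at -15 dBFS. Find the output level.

-15 dBFS sits 24 dB over threshold.
12:1 compression reduces that to 24/12 = 2 dB over.
Output = -39 + 2 = -37 dBFS; make-up adds 4 dB, giving -33 dBFS.

-33 dBFS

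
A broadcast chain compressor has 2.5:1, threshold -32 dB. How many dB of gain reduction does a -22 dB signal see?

-22 dB exceeds the threshold by 10 dB.
A 2.5:1 ratio leaves 4 dB of that excess.
Gain reduction = 10 − 4 = 6 dB.

6 dB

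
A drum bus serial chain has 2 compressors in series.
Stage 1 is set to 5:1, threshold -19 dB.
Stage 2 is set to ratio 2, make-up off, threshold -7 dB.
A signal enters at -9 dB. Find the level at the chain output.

-17 dB

Stage 1: overshoot 10 dB → 10/5 = 2 dB → -17 dB.
Stage 2: below threshold (-17 ≤ -7); passes unchanged; output -17 dB.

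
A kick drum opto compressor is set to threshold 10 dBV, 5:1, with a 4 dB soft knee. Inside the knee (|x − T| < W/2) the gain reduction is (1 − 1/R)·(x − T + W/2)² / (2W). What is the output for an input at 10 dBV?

9.6 dBV

x − T + W/2 = 10 − 10 + 2 = 2.
GR = (1 − 1/5) × 2² / 8 = 0.8 × 4 / 8 = 0.4 dB.
Output = 10 − 0.4 = 9.6 dBV.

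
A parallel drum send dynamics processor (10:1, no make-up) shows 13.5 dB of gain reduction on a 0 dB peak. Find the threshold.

-15 dB

Let T be the threshold. Output overshoot = (input overshoot)/R, so -13.5 − T = (0 − T)/10.
10·(-13.5 − T) = 0 − T → 9·T = -135 − 0 = -135.
T = -135/9 = -15 dB.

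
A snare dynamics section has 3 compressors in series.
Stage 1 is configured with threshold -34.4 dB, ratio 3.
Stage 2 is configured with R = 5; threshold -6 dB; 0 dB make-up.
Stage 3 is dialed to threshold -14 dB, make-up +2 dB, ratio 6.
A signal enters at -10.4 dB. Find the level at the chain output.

-24.4 dB

Stage 1: 24 dB above -34.4 dB, reduced 3:1 to 8 dB above → -26.4 dB.
Stage 2: below threshold (-26.4 ≤ -6); passes unchanged; output -26.4 dB.
Stage 3: -26.4 dB ≤ -14 dB, so stage 3 doesn't engage; make-up brings it to -24.4 dB.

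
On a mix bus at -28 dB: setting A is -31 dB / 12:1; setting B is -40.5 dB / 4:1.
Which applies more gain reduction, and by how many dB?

A: 3 dB over, compressed to 0.25 dB over, so 2.75 dB of GR.
B: 12.5 dB over, compressed to 3.125 dB over, so 9.375 dB of GR.
Difference: 6.625 dB in favour of B.

B, by 6.625 dB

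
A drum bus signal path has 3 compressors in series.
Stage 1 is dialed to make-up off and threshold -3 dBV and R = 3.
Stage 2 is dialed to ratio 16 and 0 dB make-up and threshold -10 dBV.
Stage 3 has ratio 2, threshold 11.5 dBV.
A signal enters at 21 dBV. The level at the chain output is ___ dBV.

-9.0625 dBV

Stage 1: 21 dBV is 24 dB over -3 dBV; at 3:1 that becomes 8 dB over, giving 5 dBV.
Stage 2: 15 dB above -10 dBV, reduced 16:1 to 0.9375 dB above → -9.0625 dBV.
Stage 3: -9.0625 dBV ≤ 11.5 dBV, so stage 3 doesn't engage; output -9.0625 dBV.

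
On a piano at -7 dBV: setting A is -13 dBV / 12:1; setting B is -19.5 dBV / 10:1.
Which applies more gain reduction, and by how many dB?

B, by 5.75 dB

A: overshoot 6 dB → output overshoot 0.5 dB → GR 5.5 dB.
B: overshoot 12.5 dB → output overshoot 1.25 dB → GR 11.25 dB.
B applies 5.75 dB more gain reduction.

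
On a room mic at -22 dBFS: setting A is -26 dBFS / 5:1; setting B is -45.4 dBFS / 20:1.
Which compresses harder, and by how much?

B, by 19.03 dB

A: GR = 4 − 4/5 = 3.2 dB.
B: GR = 23.4 − 23.4/20 = 22.23 dB.
B reduces 19.03 dB more.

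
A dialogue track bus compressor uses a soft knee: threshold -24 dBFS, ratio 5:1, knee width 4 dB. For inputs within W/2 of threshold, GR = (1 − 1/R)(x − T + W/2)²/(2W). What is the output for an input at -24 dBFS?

x − T + W/2 = -24 − (-24) + 2 = 2.
GR = (1 − 1/5) × 2² / 8 = 0.8 × 4 / 8 = 0.4 dB.
Output = -24 − 0.4 = -24.4 dBFS.

-24.4 dBFS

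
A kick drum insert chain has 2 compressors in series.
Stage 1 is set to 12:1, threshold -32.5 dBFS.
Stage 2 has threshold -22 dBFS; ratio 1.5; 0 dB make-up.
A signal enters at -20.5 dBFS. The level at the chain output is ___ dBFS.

-31.5 dBFS

Stage 1: overshoot 12 dB → 12/12 = 1 dB → -31.5 dBFS.
Stage 2: -31.5 dBFS ≤ -22 dBFS, so stage 2 doesn't engage; output -31.5 dBFS.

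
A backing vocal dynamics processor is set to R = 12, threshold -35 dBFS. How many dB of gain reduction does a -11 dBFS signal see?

The signal is 24 dB above threshold.
A 12:1 ratio leaves 2 dB of that excess.
GR = overshoot in − overshoot out = 24 − 2 = 22 dB.

22 dB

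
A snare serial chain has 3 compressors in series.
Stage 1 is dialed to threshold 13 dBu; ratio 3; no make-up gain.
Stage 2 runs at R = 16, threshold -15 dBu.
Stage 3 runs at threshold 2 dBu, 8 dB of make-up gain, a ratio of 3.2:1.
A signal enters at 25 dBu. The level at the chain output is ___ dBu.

Stage 1: 25 dBu is 12 dB over 13 dBu; at 3:1 that becomes 4 dB over, giving 17 dBu.
Stage 2: 32 dB above -15 dBu, reduced 16:1 to 2 dB above → -13 dBu.
Stage 3: below threshold (-13 ≤ 2); passes unchanged; make-up brings it to -5 dBu.

-5 dBu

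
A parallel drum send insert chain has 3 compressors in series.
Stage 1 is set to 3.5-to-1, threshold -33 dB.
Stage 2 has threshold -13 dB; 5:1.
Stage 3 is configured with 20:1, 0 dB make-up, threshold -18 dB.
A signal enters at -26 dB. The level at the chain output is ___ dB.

Stage 1: 7 dB above -33 dB, reduced 3.5:1 to 2 dB above → -31 dB.
Stage 2: below threshold (-31 ≤ -13); passes unchanged; output -31 dB.
Stage 3: -31 dB ≤ -18 dB, so stage 3 doesn't engage; output -31 dB.

-31 dB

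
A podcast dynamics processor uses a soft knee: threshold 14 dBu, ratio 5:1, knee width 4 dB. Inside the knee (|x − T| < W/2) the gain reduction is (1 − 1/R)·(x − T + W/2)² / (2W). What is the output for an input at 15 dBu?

x − T + W/2 = 15 − 14 + 2 = 3.
GR = (1 − 1/5) × 3² / 8 = 0.8 × 9 / 8 = 0.9 dB.
Output = 15 − 0.9 = 14.1 dBu.

14.1 dBu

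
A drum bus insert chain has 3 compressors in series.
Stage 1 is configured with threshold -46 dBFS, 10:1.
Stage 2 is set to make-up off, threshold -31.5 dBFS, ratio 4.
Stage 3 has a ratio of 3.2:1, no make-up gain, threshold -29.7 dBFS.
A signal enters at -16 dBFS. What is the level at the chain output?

Stage 1: overshoot 30 dB → 30/10 = 3 dB → -43 dBFS.
Stage 2: below threshold (-43 ≤ -31.5); passes unchanged; output -43 dBFS.
Stage 3: below threshold (-43 ≤ -29.7); passes unchanged; output -43 dBFS.

-43 dBFS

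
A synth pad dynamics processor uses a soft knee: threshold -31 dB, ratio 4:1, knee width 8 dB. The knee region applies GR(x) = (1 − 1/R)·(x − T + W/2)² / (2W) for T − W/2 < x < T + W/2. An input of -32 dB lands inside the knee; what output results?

x − T + W/2 = -32 − (-31) + 4 = 3.
GR = (1 − 1/4) × 3² / 16 = 0.75 × 9 / 16 = 0.421875 dB.
Output = -32 − 0.421875 = -32.421875 dB.

-32.421875 dB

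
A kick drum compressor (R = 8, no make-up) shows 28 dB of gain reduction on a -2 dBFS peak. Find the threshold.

Gain reduction = -2 − (-30) = 28 dB; output overshoot = GR / (R − 1) = 28 / 7 = 4 dB.
Threshold = output − output overshoot = -30 − 4 = -34 dBFS.

-34 dBFS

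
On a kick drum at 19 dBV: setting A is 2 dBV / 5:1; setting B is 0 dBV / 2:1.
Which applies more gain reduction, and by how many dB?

A: overshoot 17 dB → output overshoot 3.4 dB → GR 13.6 dB.
B: overshoot 19 dB → output overshoot 9.5 dB → GR 9.5 dB.
A reduces 4.1 dB more.

A, by 4.1 dB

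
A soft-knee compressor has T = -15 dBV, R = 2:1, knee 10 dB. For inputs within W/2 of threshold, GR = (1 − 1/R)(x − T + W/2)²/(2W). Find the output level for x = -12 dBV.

x − T + W/2 = -12 − (-15) + 5 = 8.
GR = (1 − 1/2) × 8² / 20 = 0.5 × 64 / 20 = 1.6 dB.
Output = -12 − 1.6 = -13.6 dBV.

-13.6 dBV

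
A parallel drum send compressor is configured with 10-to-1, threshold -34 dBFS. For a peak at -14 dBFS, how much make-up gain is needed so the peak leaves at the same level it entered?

Overshoot 20 dB → 20/10 = 2 dB after compression, so the compressed level is -34 + 2 = -32 dBFS.
Make-up = target − compressed = -14 − (-32) = 18 dB.

18 dB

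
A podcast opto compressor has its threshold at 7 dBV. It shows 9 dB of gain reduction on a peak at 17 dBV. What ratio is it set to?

10:1

Input overshoot = 17 − 7 = 10 dB.
Output overshoot = 10 − 9 = 1 dB.
Ratio = input overshoot / output overshoot = 10 / 1 = 10.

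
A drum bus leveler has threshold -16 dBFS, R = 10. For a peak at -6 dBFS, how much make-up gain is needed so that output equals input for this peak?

Overshoot 10 dB → 10/10 = 1 dB after compression, so the compressed level is -16 + 1 = -15 dBFS.
Make-up = target − compressed = -6 − (-15) = 9 dB.

9 dB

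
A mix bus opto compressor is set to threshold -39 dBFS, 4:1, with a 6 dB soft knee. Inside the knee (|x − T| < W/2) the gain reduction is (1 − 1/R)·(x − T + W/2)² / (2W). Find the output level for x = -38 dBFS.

x − T + W/2 = -38 − (-39) + 3 = 4.
GR = (1 − 1/4) × 4² / 12 = 0.75 × 16 / 12 = 1 dB.
Output = -38 − 1 = -39 dBFS.

-39 dBFS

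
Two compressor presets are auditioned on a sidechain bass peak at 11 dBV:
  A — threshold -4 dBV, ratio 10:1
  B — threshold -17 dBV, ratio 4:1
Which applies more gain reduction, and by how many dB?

A: 15 dB over, compressed to 1.5 dB over, so 13.5 dB of GR.
B: 28 dB over, compressed to 7 dB over, so 21 dB of GR.
B reduces 7.5 dB more.

B, by 7.5 dB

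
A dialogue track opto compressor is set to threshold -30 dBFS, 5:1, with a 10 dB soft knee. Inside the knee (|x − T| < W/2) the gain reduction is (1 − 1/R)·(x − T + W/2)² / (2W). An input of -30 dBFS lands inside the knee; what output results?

-31 dBFS

x − T + W/2 = -30 − (-30) + 5 = 5.
GR = (1 − 1/5) × 5² / 20 = 0.8 × 25 / 20 = 1 dB.
Output = -30 − 1 = -31 dBFS.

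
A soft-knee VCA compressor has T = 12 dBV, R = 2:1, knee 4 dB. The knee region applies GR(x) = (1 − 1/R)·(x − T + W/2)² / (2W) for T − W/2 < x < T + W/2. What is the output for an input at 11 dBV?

x − T + W/2 = 11 − 12 + 2 = 1.
GR = (1 − 1/2) × 1² / 8 = 0.5 × 1 / 8 = 0.0625 dB.
Output = 11 − 0.0625 = 10.9375 dBV.

10.9375 dBV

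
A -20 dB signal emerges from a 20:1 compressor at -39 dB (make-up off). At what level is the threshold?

-40 dB

Input is 20 dB above T (since output overshoot × R = input overshoot: (-39 − T)·20 = -20 − T gives T = -40 dB).
Check: -40 + (-20 − (-40))/20 = -40 + 1 = -39 dB. ✓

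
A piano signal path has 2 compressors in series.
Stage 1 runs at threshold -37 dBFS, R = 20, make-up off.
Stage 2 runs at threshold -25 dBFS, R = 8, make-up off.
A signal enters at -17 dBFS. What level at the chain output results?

Stage 1: 20 dB above -37 dBFS, reduced 20:1 to 1 dB above → -36 dBFS.
Stage 2: -36 dBFS is at or below the -25 dBFS threshold — no compression; output -36 dBFS.

-36 dBFS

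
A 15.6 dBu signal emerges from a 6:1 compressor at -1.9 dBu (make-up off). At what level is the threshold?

-5.4 dBu

Gain reduction = 15.6 − (-1.9) = 17.5 dB; output overshoot = GR / (R − 1) = 17.5 / 5 = 3.5 dB.
Threshold = output − output overshoot = -1.9 − 3.5 = -5.4 dBu.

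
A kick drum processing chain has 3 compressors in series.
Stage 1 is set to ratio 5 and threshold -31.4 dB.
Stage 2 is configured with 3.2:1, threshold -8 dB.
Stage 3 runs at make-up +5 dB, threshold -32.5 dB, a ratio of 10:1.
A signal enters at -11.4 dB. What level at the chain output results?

-26.99 dB

Stage 1: -11.4 dB is 20 dB over -31.4 dB; at 5:1 that becomes 4 dB over, giving -27.4 dB.
Stage 2: below threshold (-27.4 ≤ -8); passes unchanged; output -27.4 dB.
Stage 3: overshoot 5.1 dB → 5.1/10 = 0.51 dB → -31.99 dB; +5 dB make-up → -26.99 dB.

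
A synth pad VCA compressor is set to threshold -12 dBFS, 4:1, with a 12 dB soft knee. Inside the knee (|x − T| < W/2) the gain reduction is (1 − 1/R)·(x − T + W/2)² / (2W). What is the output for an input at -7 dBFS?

x − T + W/2 = -7 − (-12) + 6 = 11.
GR = (1 − 1/4) × 11² / 24 = 0.75 × 121 / 24 = 3.78125 dB.
Output = -7 − 3.78125 = -10.78125 dBFS.

-10.78125 dBFS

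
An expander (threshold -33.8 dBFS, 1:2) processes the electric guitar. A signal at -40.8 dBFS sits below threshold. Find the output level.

The input is 7 dB below the -33.8 dBFS threshold.
A 1:2 expander multiplies undershoot by 2: 7 × 2 = 14 dB below threshold.
Output = -33.8 − 14 = -47.8 dBFS.

-47.8 dBFS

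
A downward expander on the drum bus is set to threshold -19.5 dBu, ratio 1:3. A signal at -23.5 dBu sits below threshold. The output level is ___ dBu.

-31.5 dBu

Undershoot = (-19.5) − (-23.5) = 4 dB.
At 1:3, that expands to 12 dB under threshold.
Output = -19.5 − 12 = -31.5 dBu.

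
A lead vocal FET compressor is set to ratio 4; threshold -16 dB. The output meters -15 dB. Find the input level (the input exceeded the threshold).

Post-compression overshoot = -15 − (-16) = 1 dB.
Before 4:1 compression the overshoot was 1 × 4 = 4 dB, so input = -16 + 4 = -12 dB.

-12 dB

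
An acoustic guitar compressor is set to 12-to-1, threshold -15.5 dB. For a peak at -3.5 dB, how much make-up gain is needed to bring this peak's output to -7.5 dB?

Without make-up, output = threshold + overshoot/12 = -15.5 + 1 = -14.5 dB.
Gap to target: 7 dB.

7 dB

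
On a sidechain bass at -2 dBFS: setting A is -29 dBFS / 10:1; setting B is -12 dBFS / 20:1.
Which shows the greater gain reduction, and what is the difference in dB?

A, by 14.8 dB

A: GR = 27 − 27/10 = 24.3 dB.
B: GR = 10 − 10/20 = 9.5 dB.
A reduces 14.8 dB more.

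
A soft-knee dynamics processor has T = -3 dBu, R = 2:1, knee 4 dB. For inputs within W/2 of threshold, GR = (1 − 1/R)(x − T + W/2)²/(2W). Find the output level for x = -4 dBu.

x − T + W/2 = -4 − (-3) + 2 = 1.
GR = (1 − 1/2) × 1² / 8 = 0.5 × 1 / 8 = 0.0625 dB.
Output = -4 − 0.0625 = -4.0625 dBu.

-4.0625 dBu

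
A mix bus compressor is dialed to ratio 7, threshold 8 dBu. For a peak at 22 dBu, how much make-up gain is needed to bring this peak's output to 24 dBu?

Without make-up, output = threshold + overshoot/7 = 8 + 2 = 10 dBu.
Gap to target: 14 dB.

14 dB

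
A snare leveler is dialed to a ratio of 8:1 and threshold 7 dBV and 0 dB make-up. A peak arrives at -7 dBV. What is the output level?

-7 dBV

-7 dBV is 14 dB below the 7 dBV threshold, so no gain reduction is applied.
Output = input = -7 dBV.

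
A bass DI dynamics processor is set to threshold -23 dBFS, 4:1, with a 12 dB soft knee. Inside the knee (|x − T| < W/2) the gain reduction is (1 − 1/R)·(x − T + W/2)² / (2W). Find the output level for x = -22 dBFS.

-23.53125 dBFS

x − T + W/2 = -22 − (-23) + 6 = 7.
GR = (1 − 1/4) × 7² / 24 = 0.75 × 49 / 24 = 1.53125 dB.
Output = -22 − 1.53125 = -23.53125 dBFS.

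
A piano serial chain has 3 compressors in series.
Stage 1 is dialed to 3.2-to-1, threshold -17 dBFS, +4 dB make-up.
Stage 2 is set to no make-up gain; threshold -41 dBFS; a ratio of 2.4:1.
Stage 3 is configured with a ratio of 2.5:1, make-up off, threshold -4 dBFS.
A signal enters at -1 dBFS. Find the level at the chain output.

-27.25 dBFS

Stage 1: overshoot 16 dB → 16/3.2 = 5 dB → -12 dBFS; +4 dB make-up → -8 dBFS.
Stage 2: overshoot 33 dB → 33/2.4 = 13.75 dB → -27.25 dBFS.
Stage 3: below threshold (-27.25 ≤ -4); passes unchanged; output -27.25 dBFS.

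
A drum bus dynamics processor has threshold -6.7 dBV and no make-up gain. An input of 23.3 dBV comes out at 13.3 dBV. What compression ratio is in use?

Input overshoot = 23.3 − (-6.7) = 30 dB; output overshoot = 13.3 − (-6.7) = 20 dB.
Ratio = 30 / 20 = 1.5.

1.5:1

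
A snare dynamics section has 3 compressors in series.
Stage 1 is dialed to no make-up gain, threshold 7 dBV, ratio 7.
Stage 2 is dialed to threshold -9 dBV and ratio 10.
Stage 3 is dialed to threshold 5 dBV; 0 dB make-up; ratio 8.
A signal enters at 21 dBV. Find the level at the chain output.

Stage 1: overshoot 14 dB → 14/7 = 2 dB → 9 dBV.
Stage 2: 9 dBV is 18 dB over -9 dBV; at 10:1 that becomes 1.8 dB over, giving -7.2 dBV.
Stage 3: -7.2 dBV ≤ 5 dBV, so stage 3 doesn't engage; output -7.2 dBV.

-7.2 dBV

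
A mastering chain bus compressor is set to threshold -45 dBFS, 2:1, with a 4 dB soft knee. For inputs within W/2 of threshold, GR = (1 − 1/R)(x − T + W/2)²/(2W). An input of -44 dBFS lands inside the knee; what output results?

-44.5625 dBFS

x − T + W/2 = -44 − (-45) + 2 = 3.
GR = (1 − 1/2) × 3² / 8 = 0.5 × 9 / 8 = 0.5625 dB.
Output = -44 − 0.5625 = -44.5625 dBFS.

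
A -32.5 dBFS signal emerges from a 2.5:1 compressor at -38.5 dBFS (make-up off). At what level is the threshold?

Let T be the threshold. Output overshoot = (input overshoot)/R, so -38.5 − T = (-32.5 − T)/2.5.
2.5·(-38.5 − T) = -32.5 − T → 1.5·T = -96.25 − (-32.5) = -63.75.
T = -63.75/1.5 = -42.5 dBFS.

-42.5 dBFS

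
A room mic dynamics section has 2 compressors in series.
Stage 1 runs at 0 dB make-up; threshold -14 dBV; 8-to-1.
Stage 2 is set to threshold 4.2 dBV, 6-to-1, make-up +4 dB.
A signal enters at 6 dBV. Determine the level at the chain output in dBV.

-7.5 dBV

Stage 1: overshoot 20 dB → 20/8 = 2.5 dB → -11.5 dBV.
Stage 2: below threshold (-11.5 ≤ 4.2); passes unchanged; make-up brings it to -7.5 dBV.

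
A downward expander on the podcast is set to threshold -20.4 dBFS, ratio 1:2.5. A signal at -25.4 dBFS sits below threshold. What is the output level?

Below threshold, a 1:2.5 expander applies gain = (2.5−1)×(T − x) of attenuation.
(2.5−1) × 5 = 7.5 dB, so output = -25.4 − 7.5 = -32.9 dBFS.

-32.9 dBFS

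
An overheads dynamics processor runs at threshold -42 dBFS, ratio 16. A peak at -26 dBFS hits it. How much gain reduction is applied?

Overshoot = -26 − (-42) = 16 dB.
After 16:1 compression the overshoot becomes 16/16 = 1 dB.
So the signal is attenuated by 16 − 1 = 15 dB.

15 dB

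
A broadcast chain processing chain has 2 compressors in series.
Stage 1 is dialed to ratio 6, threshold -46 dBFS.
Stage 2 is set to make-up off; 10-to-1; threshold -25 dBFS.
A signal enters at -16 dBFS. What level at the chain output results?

-41 dBFS

Stage 1: overshoot 30 dB → 30/6 = 5 dB → -41 dBFS.
Stage 2: -41 dBFS is at or below the -25 dBFS threshold — no compression; output -41 dBFS.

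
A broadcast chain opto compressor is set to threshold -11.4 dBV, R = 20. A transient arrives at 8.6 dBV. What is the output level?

The input is 20 dB above the -11.4 dBV threshold.
At 20:1 the overshoot is divided by 20, leaving 1 dB above threshold.
Output = -11.4 + 1 = -10.4 dBV.

-10.4 dBV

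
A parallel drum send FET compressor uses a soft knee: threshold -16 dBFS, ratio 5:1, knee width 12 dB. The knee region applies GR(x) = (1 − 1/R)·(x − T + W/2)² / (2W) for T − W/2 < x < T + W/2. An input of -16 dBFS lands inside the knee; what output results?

x − T + W/2 = -16 − (-16) + 6 = 6.
GR = (1 − 1/5) × 6² / 24 = 0.8 × 36 / 24 = 1.2 dB.
Output = -16 − 1.2 = -17.2 dBFS.

-17.2 dBFS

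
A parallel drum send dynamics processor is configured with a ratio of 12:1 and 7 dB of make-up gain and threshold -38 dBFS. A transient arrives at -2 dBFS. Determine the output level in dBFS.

-2 dBFS sits 36 dB over threshold.
12:1 compression reduces that to 36/12 = 3 dB over.
That puts the output at -35 dBFS; make-up adds 7 dB, giving -28 dBFS.

-28 dBFS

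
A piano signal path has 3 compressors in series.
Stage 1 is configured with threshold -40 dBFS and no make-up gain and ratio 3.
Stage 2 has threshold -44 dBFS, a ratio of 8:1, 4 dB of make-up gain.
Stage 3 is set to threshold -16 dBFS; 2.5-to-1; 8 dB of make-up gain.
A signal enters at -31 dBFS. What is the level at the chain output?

-31.125 dBFS

Stage 1: overshoot 9 dB → 9/3 = 3 dB → -37 dBFS.
Stage 2: -37 dBFS is 7 dB over -44 dBFS; at 8:1 that becomes 0.875 dB over, giving -43.125 dBFS; +4 dB make-up → -39.125 dBFS.
Stage 3: below threshold (-39.125 ≤ -16); passes unchanged; make-up brings it to -31.125 dBFS.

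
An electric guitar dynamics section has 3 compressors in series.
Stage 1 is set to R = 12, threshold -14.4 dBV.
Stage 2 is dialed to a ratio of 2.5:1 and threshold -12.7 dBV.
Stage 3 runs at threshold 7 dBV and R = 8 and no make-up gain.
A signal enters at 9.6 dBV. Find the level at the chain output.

Stage 1: 9.6 dBV is 24 dB over -14.4 dBV; at 12:1 that becomes 2 dB over, giving -12.4 dBV.
Stage 2: overshoot 0.3 dB → 0.3/2.5 = 0.12 dB → -12.58 dBV.
Stage 3: -12.58 dBV is at or below the 7 dBV threshold — no compression; output -12.58 dBV.

-12.58 dBV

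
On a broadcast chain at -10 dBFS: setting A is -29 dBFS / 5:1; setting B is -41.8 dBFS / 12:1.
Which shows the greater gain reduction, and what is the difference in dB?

B, by 13.95 dB

A: overshoot 19 dB → output overshoot 3.8 dB → GR 15.2 dB.
B: overshoot 31.8 dB → output overshoot 2.65 dB → GR 29.15 dB.
Difference: 13.95 dB in favour of B.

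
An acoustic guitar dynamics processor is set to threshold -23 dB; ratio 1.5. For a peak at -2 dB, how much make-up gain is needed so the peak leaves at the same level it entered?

7 dB

Overshoot 21 dB → 21/1.5 = 14 dB after compression, so the compressed level is -23 + 14 = -9 dB.
Make-up = target − compressed = -2 − (-9) = 7 dB.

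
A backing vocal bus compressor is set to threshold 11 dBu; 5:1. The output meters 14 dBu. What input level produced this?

26 dBu

That's 3 dB above the 11 dBu threshold.
Input overshoot = R × output overshoot = 15 dB → input = 11 + 15 = 26 dBu.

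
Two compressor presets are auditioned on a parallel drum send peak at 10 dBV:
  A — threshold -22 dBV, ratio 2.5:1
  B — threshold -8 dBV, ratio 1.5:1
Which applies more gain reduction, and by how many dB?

A: 32 dB over, compressed to 12.8 dB over, so 19.2 dB of GR.
B: 18 dB over, compressed to 12 dB over, so 6 dB of GR.
A reduces 13.2 dB more.

A, by 13.2 dB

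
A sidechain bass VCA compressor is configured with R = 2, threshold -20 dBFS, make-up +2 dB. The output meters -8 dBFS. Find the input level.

Before make-up, the level was -8 − 2 = -10 dBFS.
Post-compression overshoot = -10 − (-20) = 10 dB.
Before 2:1 compression the overshoot was 10 × 2 = 20 dB, so input = -20 + 20 = 0 dBFS.

0 dBFS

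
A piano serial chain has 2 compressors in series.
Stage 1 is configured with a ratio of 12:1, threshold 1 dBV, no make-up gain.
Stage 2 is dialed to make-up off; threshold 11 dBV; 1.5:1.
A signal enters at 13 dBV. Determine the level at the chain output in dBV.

2 dBV

Stage 1: 12 dB above 1 dBV, reduced 12:1 to 1 dB above → 2 dBV.
Stage 2: 2 dBV is at or below the 11 dBV threshold — no compression; output 2 dBV.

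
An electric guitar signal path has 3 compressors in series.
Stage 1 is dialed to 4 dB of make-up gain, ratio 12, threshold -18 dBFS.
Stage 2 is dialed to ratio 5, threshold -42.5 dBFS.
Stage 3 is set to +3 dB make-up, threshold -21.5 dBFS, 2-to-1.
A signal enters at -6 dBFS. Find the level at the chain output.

-33.6 dBFS

Stage 1: 12 dB above -18 dBFS, reduced 12:1 to 1 dB above → -17 dBFS; +4 dB make-up → -13 dBFS.
Stage 2: 29.5 dB above -42.5 dBFS, reduced 5:1 to 5.9 dB above → -36.6 dBFS.
Stage 3: -36.6 dBFS ≤ -21.5 dBFS, so stage 3 doesn't engage; make-up brings it to -33.6 dBFS.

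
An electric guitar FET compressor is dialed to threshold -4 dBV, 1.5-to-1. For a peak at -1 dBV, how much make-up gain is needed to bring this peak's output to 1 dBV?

Overshoot 3 dB → 3/1.5 = 2 dB after compression, so the compressed level is -4 + 2 = -2 dBV.
Make-up = target − compressed = 1 − (-2) = 3 dB.

3 dB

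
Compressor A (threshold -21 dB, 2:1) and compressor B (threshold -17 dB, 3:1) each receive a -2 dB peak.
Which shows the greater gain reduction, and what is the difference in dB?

B, by 0.5 dB

A: GR = 19 − 19/2 = 9.5 dB.
B: GR = 15 − 15/3 = 10 dB.
Difference: 0.5 dB in favour of B.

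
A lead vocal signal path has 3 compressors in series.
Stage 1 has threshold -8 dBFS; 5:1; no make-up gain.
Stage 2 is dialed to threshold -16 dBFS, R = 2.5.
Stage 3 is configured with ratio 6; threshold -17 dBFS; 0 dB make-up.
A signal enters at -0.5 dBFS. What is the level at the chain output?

-16.2 dBFS

Stage 1: overshoot 7.5 dB → 7.5/5 = 1.5 dB → -6.5 dBFS.
Stage 2: -6.5 dBFS is 9.5 dB over -16 dBFS; at 2.5:1 that becomes 3.8 dB over, giving -12.2 dBFS.
Stage 3: -12.2 dBFS is 4.8 dB over -17 dBFS; at 6:1 that becomes 0.8 dB over, giving -16.2 dBFS.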